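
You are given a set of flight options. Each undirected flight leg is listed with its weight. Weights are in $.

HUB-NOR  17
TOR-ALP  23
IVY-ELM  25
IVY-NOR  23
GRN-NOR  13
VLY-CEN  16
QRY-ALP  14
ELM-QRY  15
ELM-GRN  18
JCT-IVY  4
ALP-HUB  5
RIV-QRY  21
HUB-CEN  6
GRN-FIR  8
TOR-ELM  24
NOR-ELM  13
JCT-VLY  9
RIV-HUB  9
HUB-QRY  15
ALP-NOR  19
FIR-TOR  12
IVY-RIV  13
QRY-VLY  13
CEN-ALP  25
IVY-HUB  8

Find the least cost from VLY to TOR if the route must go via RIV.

$63

Best VLY to RIV: VLY → JCT → IVY → RIV costing 26
Best RIV to TOR: RIV → HUB → ALP → TOR costing 37
Total via RIV: 26 + 37 = $63.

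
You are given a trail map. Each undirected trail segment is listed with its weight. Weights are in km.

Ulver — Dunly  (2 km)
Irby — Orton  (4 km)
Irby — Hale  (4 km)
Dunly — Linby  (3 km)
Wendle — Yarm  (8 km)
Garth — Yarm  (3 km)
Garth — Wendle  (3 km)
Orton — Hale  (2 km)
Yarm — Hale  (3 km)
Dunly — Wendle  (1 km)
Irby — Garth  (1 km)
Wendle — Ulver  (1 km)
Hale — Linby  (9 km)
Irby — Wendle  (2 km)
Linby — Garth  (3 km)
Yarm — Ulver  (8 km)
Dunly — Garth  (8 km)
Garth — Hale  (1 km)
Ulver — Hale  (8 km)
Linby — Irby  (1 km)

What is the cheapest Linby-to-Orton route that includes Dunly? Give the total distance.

Best Linby to Dunly: Linby–Dunly costing 3
Shortest Dunly→Orton: Dunly–Wendle–Irby–Orton = 7
Total via Dunly: 3 + 7 = 10 km.

10 km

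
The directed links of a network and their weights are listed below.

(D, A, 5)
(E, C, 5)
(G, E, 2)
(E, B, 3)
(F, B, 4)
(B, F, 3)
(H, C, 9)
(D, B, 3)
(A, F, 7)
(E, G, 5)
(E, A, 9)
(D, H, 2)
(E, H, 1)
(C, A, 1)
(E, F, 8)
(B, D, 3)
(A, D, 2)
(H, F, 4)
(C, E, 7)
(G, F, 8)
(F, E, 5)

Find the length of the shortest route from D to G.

16

Settle nodes by increasing distance from D:
D: 0
H: 2  (via D)
B: 3  (via D)
A: 5  (via D)
F: 6  (via H)
C: 11  (via H)
E: 11  (via F)
G: 16  (via E)
Shortest route: D → H → F → E → G = 16.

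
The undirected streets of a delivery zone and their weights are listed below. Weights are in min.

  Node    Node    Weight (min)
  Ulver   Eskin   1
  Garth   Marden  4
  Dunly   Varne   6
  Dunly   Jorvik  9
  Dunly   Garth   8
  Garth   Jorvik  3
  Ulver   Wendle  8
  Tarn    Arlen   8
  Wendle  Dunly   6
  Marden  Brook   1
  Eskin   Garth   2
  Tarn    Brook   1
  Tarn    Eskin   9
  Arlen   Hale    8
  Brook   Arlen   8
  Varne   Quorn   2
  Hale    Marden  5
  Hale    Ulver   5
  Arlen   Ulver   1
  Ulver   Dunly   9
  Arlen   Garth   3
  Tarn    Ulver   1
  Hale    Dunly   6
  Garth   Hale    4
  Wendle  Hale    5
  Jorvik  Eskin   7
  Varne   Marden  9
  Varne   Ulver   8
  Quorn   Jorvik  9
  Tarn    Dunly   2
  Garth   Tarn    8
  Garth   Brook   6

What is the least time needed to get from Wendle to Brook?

Compare a few routes:
Wendle - Hale - Marden - Brook: 5+5+1 = 11
Wendle - Dunly - Tarn - Brook: 6+2+1 = 9
Wendle - Ulver - Tarn - Brook: 8+1+1 = 10
The minimum is 9 min via Wendle - Dunly - Tarn - Brook.

9 min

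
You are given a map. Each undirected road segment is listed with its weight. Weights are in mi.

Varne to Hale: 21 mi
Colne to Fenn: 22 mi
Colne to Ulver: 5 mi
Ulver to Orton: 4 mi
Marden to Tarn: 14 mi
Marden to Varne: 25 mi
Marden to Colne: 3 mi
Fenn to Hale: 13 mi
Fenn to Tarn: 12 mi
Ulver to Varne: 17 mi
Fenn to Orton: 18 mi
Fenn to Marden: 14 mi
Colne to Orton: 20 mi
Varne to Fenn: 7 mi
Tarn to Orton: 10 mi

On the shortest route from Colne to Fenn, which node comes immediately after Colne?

Candidate routes:
Colne - Fenn: 22 = 22
Colne - Marden - Tarn - Fenn: 3+14+12 = 29
Colne - Ulver - Orton - Fenn: 5+4+18 = 27
Colne - Marden - Fenn: 3+14 = 17
Cheapest is Colne - Marden - Fenn at 17 mi.
So from Colne the first move is to Marden.

Marden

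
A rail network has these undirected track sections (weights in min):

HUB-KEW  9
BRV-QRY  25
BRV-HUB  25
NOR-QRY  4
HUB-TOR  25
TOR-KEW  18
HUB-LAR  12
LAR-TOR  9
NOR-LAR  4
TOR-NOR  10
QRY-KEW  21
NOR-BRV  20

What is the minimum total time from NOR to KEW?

25 min

Shortest distances from NOR:
NOR: 0
QRY: 4  (via NOR)
LAR: 4  (via NOR)
TOR: 10  (via NOR)
HUB: 16  (via LAR)
BRV: 20  (via NOR)
KEW: 25  (via QRY)
Shortest route: NOR → QRY → KEW = 25 min.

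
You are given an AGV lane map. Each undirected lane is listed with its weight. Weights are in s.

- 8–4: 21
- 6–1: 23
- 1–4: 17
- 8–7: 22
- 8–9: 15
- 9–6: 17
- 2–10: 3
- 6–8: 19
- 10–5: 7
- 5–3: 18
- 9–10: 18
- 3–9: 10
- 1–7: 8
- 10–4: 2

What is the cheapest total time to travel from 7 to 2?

Compare a few routes:
7–1–4–10–2: 8+17+2+3 = 30
7–8–4–10–2: 22+21+2+3 = 48
The minimum is 30 s via 7–1–4–10–2.

30 s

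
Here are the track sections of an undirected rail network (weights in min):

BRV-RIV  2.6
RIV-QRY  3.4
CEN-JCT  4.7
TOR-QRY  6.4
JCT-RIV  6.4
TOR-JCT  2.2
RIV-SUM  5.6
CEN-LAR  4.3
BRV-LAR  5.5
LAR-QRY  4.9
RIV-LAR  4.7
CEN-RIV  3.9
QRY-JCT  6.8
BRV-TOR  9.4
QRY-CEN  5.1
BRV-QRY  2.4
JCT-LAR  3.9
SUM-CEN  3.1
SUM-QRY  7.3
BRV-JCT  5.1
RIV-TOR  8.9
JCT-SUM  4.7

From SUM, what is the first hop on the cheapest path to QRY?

Compare a few routes:
SUM → CEN → RIV → QRY: 3.1+3.9+3.4 = 10.4
SUM → QRY: 7.3 = 7.3
SUM → CEN → QRY: 3.1+5.1 = 8.2
SUM → RIV → QRY: 5.6+3.4 = 9
Cheapest is SUM → QRY at 7.3 min.
So from SUM the first move is to QRY.

QRY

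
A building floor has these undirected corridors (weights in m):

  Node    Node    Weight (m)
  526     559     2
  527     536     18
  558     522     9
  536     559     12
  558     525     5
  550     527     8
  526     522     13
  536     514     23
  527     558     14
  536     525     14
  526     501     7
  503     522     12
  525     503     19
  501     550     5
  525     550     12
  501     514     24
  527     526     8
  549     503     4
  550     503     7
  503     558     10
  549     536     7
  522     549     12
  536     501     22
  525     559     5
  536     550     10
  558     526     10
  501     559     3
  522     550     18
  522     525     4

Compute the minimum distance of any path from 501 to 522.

Running Dijkstra from 501:
501: 0
559: 3  (via 501)
550: 5  (via 501)
526: 5  (via 559)
525: 8  (via 559)
522: 12  (via 525)
Shortest route: 501 → 559 → 525 → 522 = 12 m.

12 m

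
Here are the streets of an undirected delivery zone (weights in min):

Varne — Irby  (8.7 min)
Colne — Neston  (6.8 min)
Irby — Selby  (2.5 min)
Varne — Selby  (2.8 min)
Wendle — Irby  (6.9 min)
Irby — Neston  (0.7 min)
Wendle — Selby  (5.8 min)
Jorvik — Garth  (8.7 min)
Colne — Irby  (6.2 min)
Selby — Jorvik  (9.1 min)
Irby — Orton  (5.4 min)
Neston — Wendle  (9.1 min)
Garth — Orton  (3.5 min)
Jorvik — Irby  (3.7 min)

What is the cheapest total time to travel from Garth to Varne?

14.2 min

Shortest distances from Garth:
Garth: 0
Orton: 3.5  (via Garth)
Jorvik: 8.7  (via Garth)
Irby: 8.9  (via Orton)
Neston: 9.6  (via Irby)
Selby: 11.4  (via Irby)
Varne: 14.2  (via Selby)
Shortest route: Garth–Orton–Irby–Selby–Varne = 14.2 min.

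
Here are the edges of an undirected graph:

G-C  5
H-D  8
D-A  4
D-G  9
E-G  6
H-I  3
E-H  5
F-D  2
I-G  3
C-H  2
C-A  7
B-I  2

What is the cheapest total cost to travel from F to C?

Settle nodes by increasing distance from F:
F: 0
D: 2  (via F)
A: 6  (via D)
H: 10  (via D)
G: 11  (via D)
C: 12  (via H)
Shortest route: F → D → H → C = 12.

12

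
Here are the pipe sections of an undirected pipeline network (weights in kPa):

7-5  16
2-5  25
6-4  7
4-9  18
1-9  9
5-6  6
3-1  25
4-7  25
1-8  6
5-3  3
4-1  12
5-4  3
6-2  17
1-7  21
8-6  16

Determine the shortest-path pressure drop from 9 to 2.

Compare a few routes:
9–4–6–2: 18+7+17 = 42
9–4–5–6–2: 18+3+6+17 = 44
9–1–4–6–2: 9+12+7+17 = 45
Cheapest is 9–4–6–2 at 42 kPa.

42 kPa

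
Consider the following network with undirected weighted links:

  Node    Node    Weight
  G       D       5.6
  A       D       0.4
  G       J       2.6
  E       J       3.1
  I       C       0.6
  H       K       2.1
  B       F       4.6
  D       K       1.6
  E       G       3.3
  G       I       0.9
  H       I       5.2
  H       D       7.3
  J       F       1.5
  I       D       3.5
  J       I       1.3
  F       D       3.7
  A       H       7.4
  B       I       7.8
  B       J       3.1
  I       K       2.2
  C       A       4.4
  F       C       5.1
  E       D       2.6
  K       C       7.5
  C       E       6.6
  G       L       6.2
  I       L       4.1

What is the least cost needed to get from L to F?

Shortest distances from L:
L: 0
I: 4.1  (via L)
C: 4.7  (via I)
G: 5  (via I)
J: 5.4  (via I)
K: 6.3  (via I)
F: 6.9  (via J)
Shortest route: L–I–J–F = 6.9.

6.9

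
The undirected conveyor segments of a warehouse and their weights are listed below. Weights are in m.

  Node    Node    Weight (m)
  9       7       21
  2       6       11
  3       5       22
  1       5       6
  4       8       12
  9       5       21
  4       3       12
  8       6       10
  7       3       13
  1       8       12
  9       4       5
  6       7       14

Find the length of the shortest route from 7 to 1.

Settle nodes by increasing distance from 7:
7: 0
3: 13  (via 7)
6: 14  (via 7)
9: 21  (via 7)
8: 24  (via 6)
2: 25  (via 6)
4: 25  (via 3)
5: 35  (via 3)
1: 36  (via 8)
Shortest route: 7 → 6 → 8 → 1 = 36 m.

36 m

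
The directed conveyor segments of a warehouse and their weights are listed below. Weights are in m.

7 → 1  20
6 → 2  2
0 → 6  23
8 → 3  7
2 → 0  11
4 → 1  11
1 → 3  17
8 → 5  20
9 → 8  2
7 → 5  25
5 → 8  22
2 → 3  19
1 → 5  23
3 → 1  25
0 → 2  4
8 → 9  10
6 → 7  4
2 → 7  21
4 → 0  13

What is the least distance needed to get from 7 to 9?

Shortest distances from 7:
7: 0
1: 20  (via 7)
5: 25  (via 7)
3: 37  (via 1)
8: 47  (via 5)
9: 57  (via 8)
Shortest route: 7 → 5 → 8 → 9 = 57 m.

57 m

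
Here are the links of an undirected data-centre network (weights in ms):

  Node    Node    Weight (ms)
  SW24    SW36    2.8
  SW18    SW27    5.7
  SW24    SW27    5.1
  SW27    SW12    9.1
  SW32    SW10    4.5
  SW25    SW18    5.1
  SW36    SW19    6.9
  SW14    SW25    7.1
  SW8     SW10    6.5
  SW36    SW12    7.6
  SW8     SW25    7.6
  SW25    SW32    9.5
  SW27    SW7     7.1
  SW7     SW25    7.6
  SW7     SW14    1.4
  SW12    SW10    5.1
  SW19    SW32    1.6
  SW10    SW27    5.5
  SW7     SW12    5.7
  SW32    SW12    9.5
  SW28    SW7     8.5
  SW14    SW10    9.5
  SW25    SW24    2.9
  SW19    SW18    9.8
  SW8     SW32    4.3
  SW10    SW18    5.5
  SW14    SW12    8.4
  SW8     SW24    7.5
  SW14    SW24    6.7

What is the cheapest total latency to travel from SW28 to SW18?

Shortest distances from SW28:
SW28: 0
SW7: 8.5  (via SW28)
SW14: 9.9  (via SW7)
SW12: 14.2  (via SW7)
SW27: 15.6  (via SW7)
SW25: 16.1  (via SW7)
SW24: 16.6  (via SW14)
SW10: 19.3  (via SW12)
SW36: 19.4  (via SW24)
SW18: 21.2  (via SW25)
Shortest route: SW28–SW7–SW25–SW18 = 21.2 ms.

21.2 ms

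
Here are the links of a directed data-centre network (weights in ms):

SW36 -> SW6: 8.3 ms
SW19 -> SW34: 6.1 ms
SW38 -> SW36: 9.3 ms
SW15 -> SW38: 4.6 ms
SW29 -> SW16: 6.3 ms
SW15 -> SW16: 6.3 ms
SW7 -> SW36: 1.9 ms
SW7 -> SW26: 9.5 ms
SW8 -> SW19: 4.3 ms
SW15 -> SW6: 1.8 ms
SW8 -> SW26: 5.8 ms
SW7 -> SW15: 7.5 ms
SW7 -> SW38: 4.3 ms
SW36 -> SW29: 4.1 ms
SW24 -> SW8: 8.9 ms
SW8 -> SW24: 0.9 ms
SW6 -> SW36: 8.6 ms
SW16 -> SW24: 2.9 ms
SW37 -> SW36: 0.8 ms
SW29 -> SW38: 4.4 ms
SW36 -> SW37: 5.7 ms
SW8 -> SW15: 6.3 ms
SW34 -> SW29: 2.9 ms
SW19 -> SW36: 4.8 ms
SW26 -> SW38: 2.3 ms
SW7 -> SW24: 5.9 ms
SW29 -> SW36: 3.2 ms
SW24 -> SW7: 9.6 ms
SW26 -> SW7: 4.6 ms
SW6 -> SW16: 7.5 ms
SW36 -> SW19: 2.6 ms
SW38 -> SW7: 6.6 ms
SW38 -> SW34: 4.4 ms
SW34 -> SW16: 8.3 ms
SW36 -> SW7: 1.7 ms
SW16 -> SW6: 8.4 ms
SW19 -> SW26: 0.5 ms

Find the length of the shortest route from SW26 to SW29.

Candidate routes:
SW26 - SW7 - SW36 - SW29: 4.6+1.9+4.1 = 10.6
SW26 - SW38 - SW34 - SW29: 2.3+4.4+2.9 = 9.6
The minimum is 9.6 ms via SW26 - SW38 - SW34 - SW29.

9.6 ms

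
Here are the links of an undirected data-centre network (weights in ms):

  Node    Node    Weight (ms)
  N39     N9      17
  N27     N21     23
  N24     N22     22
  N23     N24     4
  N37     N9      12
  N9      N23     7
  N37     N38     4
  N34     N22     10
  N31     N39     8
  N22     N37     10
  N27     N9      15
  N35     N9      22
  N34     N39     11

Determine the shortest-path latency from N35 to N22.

44 ms

Enumerating some paths:
N35 - N9 - N39 - N34 - N22: 22+17+11+10 = 60
N35 - N9 - N23 - N24 - N22: 22+7+4+22 = 55
N35 - N9 - N37 - N22: 22+12+10 = 44
The minimum is 44 ms via N35 - N9 - N37 - N22.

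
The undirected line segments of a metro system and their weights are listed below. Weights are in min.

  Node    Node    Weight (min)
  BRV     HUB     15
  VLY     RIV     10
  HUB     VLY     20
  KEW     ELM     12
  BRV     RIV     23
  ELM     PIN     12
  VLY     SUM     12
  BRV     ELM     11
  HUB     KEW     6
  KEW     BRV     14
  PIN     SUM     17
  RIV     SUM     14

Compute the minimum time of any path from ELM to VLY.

38 min

Shortest distances from ELM:
ELM: 0
BRV: 11  (via ELM)
KEW: 12  (via ELM)
PIN: 12  (via ELM)
HUB: 18  (via KEW)
SUM: 29  (via PIN)
RIV: 34  (via BRV)
VLY: 38  (via HUB)
Shortest route: ELM → KEW → HUB → VLY = 38 min.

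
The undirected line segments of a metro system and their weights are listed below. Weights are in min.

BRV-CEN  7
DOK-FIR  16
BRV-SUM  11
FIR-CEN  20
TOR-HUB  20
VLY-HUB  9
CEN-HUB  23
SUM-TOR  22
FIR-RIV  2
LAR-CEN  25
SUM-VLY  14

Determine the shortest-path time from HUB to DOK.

Running Dijkstra from HUB:
HUB: 0
VLY: 9  (via HUB)
TOR: 20  (via HUB)
SUM: 23  (via VLY)
CEN: 23  (via HUB)
BRV: 30  (via CEN)
FIR: 43  (via CEN)
RIV: 45  (via FIR)
LAR: 48  (via CEN)
DOK: 59  (via FIR)
Shortest route: HUB–CEN–FIR–DOK = 59 min.

59 min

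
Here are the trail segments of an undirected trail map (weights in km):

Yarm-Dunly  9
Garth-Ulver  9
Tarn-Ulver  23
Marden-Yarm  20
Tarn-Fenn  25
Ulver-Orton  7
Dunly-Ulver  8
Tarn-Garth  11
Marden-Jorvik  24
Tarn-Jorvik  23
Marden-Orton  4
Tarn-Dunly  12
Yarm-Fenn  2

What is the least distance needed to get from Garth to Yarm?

Enumerating some paths:
Garth → Tarn → Dunly → Yarm: 11+12+9 = 32
Garth → Tarn → Fenn → Yarm: 11+25+2 = 38
Garth → Ulver → Dunly → Yarm: 9+8+9 = 26
Garth → Ulver → Orton → Marden → Yarm: 9+7+4+20 = 40
The minimum is 26 km via Garth → Ulver → Dunly → Yarm.

26 km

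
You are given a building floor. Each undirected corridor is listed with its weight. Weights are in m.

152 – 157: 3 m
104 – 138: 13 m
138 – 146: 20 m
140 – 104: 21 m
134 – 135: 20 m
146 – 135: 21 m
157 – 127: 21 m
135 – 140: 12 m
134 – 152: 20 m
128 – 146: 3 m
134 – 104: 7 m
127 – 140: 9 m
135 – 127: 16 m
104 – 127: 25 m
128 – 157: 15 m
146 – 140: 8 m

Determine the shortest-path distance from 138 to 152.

Enumerating some paths:
138–146–140–127–157–152: 20+8+9+21+3 = 61
138–104–127–157–152: 13+25+21+3 = 62
138–104–134–152: 13+7+20 = 40
138–146–128–157–152: 20+3+15+3 = 41
Cheapest is 138–104–134–152 at 40 m.

40 m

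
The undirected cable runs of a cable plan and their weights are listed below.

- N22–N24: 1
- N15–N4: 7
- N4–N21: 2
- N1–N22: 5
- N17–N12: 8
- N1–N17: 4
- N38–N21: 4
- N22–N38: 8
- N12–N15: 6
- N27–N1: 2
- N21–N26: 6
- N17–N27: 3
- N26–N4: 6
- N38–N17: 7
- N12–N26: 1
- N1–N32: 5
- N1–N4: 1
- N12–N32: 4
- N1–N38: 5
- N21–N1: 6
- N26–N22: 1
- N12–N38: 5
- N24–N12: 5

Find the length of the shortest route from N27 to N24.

Running Dijkstra from N27:
N27: 0
N1: 2  (via N27)
N17: 3  (via N27)
N4: 3  (via N1)
N21: 5  (via N4)
N32: 7  (via N1)
N22: 7  (via N1)
N38: 7  (via N1)
N26: 8  (via N22)
N24: 8  (via N22)
Shortest route: N27–N1–N22–N24 = 8.

8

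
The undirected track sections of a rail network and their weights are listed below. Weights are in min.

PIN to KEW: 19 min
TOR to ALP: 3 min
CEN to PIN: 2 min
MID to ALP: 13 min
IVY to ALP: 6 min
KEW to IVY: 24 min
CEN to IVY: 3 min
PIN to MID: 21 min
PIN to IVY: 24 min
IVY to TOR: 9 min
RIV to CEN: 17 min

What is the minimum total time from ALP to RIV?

Enumerating some paths:
ALP–TOR–IVY–CEN–RIV: 3+9+3+17 = 32
ALP–IVY–CEN–RIV: 6+3+17 = 26
The minimum is 26 min via ALP–IVY–CEN–RIV.

26 min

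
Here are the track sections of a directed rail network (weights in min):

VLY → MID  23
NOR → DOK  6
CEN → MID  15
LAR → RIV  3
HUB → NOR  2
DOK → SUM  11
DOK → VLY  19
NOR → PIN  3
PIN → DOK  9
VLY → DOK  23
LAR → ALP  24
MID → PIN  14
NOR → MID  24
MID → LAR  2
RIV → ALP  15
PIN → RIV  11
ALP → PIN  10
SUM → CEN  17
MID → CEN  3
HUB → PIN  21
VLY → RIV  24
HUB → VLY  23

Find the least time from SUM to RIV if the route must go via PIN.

57 min

Shortest SUM→PIN: SUM → CEN → MID → PIN = 46
Best PIN to RIV: PIN → RIV costing 11
Total via PIN: 46 + 11 = 57 min.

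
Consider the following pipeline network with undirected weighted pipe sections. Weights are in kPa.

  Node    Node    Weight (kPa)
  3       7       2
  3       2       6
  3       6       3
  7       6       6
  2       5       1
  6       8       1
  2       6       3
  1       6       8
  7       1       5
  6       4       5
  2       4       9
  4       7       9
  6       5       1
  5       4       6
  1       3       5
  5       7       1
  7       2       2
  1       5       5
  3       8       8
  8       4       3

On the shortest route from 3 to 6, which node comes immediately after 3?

Candidate routes:
3 → 7 → 5 → 6: 2+1+1 = 4
3 → 6: 3 = 3
3 → 7 → 2 → 5 → 6: 2+2+1+1 = 6
The minimum is 3 kPa via 3 → 6.
So from 3 the first move is to 6.

6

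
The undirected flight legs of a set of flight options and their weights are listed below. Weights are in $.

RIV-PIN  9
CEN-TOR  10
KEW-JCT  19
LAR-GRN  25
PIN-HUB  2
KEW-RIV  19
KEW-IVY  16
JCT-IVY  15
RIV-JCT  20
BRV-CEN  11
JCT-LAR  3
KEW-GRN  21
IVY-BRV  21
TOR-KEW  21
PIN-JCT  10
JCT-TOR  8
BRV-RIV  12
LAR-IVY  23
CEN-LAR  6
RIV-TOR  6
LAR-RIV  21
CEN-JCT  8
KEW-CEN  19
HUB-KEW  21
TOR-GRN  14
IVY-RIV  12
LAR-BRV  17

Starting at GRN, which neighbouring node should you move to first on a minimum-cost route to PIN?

TOR

Compare a few routes:
GRN → TOR → JCT → PIN: 14+8+10 = 32
GRN → TOR → RIV → PIN: 14+6+9 = 29
The minimum is $29 via GRN → TOR → RIV → PIN.
So from GRN the first move is to TOR.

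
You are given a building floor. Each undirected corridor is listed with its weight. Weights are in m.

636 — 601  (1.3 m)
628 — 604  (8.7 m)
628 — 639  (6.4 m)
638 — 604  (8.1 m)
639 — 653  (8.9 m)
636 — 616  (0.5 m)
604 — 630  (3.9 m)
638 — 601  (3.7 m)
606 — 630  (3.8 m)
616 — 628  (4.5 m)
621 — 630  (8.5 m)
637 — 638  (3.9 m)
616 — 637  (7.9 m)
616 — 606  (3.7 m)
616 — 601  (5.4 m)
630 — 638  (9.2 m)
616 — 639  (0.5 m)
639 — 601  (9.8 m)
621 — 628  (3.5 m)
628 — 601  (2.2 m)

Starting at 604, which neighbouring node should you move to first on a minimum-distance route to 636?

Enumerating some paths:
604–630–606–616–636: 3.9+3.8+3.7+0.5 = 11.9
604–628–601–636: 8.7+2.2+1.3 = 12.2
The minimum is 11.9 m via 604–630–606–616–636.
So from 604 the first move is to 630.

630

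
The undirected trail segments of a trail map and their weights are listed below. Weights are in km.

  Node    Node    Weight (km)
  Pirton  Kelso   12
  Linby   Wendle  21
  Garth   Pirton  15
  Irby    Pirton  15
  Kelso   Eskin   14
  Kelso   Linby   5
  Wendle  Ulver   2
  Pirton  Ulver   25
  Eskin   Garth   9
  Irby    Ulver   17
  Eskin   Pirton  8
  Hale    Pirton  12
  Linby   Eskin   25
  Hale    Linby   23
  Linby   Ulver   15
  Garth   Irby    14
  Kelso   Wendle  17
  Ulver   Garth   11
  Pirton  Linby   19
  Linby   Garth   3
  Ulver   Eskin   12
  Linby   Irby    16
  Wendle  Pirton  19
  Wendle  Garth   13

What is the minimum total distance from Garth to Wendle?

13 km

Compare a few routes:
Garth → Linby → Ulver → Wendle: 3+15+2 = 20
Garth → Eskin → Ulver → Wendle: 9+12+2 = 23
Garth → Linby → Wendle: 3+21 = 24
Garth → Wendle: 13 = 13
Cheapest is Garth → Wendle at 13 km.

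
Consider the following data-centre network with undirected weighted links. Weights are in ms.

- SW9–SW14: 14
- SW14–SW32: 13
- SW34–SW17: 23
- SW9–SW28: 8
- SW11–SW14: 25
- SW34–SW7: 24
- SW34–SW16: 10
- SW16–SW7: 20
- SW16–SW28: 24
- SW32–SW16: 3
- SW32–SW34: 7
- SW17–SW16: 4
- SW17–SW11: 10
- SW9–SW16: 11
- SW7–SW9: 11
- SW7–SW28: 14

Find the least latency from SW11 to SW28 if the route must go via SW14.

Best SW11 to SW14: SW11–SW14 costing 25
Shortest SW14→SW28: SW14–SW9–SW28 = 22
Total via SW14: 25 + 22 = 47 ms.

47 ms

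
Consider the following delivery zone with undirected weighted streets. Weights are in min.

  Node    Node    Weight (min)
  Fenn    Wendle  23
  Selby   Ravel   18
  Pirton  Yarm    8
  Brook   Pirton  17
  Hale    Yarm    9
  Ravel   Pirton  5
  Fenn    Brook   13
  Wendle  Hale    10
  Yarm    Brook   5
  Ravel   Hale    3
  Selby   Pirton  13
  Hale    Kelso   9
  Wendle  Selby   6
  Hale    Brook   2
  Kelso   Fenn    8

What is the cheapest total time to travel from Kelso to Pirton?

Enumerating some paths:
Kelso - Hale - Ravel - Pirton: 9+3+5 = 17
Kelso - Hale - Brook - Yarm - Pirton: 9+2+5+8 = 24
The minimum is 17 min via Kelso - Hale - Ravel - Pirton.

17 min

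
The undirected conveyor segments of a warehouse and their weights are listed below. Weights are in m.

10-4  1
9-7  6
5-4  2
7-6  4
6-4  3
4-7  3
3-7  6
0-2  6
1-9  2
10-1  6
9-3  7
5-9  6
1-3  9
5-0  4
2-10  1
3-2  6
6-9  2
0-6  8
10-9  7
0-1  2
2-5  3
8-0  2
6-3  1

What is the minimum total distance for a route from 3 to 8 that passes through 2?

Best 3 to 2: 3–2 costing 6
Shortest 2→8: 2–0–8 = 8
Total via 2: 6 + 8 = 14 m.

14 m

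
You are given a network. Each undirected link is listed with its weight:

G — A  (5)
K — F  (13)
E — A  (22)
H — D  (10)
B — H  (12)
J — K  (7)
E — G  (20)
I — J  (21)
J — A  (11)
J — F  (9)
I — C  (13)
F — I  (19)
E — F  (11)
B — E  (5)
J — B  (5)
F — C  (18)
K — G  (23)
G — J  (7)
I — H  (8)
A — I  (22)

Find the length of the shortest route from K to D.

34

Candidate routes:
K–J–B–H–D: 7+5+12+10 = 34
K–F–I–H–D: 13+19+8+10 = 50
K–F–J–B–H–D: 13+9+5+12+10 = 49
K–J–I–H–D: 7+21+8+10 = 46
Cheapest is K–J–B–H–D at 34.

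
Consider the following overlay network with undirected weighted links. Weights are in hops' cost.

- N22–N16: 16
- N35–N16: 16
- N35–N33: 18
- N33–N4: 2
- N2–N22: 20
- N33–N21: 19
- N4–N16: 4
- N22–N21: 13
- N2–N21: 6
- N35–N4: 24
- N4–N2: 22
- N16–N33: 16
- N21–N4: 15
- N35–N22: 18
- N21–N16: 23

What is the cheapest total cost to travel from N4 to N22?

20 hops' cost

Candidate routes:
N4–N33–N16–N22: 2+16+16 = 34
N4–N21–N22: 15+13 = 28
N4–N16–N22: 4+16 = 20
Cheapest is N4–N16–N22 at 20 hops' cost.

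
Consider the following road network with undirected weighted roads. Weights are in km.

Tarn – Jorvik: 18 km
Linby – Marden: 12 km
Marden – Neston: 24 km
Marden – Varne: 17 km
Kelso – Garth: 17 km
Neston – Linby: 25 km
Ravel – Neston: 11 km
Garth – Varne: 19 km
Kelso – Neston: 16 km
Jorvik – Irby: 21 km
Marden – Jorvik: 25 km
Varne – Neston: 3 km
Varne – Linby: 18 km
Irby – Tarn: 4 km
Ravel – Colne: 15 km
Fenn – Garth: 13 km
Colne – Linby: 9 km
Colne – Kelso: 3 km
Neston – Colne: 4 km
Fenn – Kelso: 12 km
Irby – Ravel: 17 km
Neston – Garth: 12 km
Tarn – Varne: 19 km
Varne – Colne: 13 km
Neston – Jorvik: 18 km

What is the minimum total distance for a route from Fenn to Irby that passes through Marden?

76 km

Best Fenn to Marden: Fenn → Kelso → Colne → Linby → Marden costing 36
Shortest Marden→Irby: Marden → Varne → Tarn → Irby = 40
Total via Marden: 36 + 40 = 76 km.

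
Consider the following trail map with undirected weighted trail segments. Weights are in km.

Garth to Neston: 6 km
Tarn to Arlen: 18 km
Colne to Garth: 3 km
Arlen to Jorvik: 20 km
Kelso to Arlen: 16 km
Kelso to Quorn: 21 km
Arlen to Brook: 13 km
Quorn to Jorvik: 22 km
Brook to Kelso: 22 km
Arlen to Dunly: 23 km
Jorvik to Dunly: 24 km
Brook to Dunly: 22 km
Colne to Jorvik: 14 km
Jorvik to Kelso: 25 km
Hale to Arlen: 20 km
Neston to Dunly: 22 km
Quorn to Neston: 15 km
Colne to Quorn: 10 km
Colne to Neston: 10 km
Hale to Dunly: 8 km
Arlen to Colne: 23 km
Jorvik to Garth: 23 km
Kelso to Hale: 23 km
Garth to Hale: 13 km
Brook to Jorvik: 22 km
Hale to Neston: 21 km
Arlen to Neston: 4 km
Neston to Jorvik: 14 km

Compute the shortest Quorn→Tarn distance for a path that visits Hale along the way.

64 km

Best Quorn to Hale: Quorn–Colne–Garth–Hale costing 26
Shortest Hale→Tarn: Hale–Arlen–Tarn = 38
Total via Hale: 26 + 38 = 64 km.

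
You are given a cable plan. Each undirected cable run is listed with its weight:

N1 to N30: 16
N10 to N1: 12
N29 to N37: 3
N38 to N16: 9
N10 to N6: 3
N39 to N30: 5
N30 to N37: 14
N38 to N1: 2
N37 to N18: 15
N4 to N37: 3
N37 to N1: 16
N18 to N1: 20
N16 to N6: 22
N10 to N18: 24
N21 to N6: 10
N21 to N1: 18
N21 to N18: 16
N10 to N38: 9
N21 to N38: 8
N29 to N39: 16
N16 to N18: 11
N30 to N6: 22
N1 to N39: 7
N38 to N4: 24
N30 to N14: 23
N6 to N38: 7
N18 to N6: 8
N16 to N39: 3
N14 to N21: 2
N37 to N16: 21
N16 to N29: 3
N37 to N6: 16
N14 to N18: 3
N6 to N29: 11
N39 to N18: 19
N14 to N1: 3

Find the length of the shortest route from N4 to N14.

21

Candidate routes:
N4–N37–N1–N14: 3+16+3 = 22
N4–N37–N29–N16–N39–N1–N14: 3+3+3+3+7+3 = 22
N4–N37–N18–N14: 3+15+3 = 21
Cheapest is N4–N37–N18–N14 at 21.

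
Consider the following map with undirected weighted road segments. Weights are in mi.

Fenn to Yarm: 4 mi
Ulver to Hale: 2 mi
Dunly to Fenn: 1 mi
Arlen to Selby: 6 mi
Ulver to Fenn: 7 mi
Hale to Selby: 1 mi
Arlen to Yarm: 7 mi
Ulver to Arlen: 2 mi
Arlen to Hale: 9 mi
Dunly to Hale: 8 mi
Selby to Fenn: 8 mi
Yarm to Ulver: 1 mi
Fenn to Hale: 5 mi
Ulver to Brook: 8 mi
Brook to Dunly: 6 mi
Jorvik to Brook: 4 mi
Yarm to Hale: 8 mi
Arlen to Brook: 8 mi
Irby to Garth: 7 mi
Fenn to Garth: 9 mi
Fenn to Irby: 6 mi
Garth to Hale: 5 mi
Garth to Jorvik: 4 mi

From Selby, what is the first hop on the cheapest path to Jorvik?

Compare a few routes:
Selby - Hale - Ulver - Brook - Jorvik: 1+2+8+4 = 15
Selby - Hale - Garth - Jorvik: 1+5+4 = 10
The minimum is 10 mi via Selby - Hale - Garth - Jorvik.
So from Selby the first move is to Hale.

Hale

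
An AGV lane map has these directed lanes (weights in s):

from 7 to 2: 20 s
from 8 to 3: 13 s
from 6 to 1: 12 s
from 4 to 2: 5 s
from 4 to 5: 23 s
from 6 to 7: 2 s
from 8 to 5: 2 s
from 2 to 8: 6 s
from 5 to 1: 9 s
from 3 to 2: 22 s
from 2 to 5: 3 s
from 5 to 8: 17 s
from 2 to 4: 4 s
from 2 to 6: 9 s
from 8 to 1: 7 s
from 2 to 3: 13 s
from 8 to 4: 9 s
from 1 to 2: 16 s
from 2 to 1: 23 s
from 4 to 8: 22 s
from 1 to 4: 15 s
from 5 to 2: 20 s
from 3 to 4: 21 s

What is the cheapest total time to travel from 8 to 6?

Candidate routes:
8 → 4 → 2 → 6: 9+5+9 = 23
8 → 5 → 2 → 6: 2+20+9 = 31
The minimum is 23 s via 8 → 4 → 2 → 6.

23 s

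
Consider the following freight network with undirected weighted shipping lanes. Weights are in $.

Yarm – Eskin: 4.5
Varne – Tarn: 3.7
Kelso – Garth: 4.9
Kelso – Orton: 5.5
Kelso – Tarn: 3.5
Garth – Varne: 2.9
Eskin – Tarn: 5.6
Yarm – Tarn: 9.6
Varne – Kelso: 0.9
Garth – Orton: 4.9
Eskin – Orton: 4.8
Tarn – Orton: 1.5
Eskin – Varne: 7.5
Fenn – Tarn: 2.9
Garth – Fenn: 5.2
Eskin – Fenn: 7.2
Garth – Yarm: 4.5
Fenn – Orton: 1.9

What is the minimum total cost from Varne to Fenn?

$6.6

Candidate routes:
Varne–Tarn–Orton–Fenn: 3.7+1.5+1.9 = 7.1
Varne–Kelso–Tarn–Fenn: 0.9+3.5+2.9 = 7.3
Varne–Tarn–Fenn: 3.7+2.9 = 6.6
The minimum is $6.6 via Varne–Tarn–Fenn.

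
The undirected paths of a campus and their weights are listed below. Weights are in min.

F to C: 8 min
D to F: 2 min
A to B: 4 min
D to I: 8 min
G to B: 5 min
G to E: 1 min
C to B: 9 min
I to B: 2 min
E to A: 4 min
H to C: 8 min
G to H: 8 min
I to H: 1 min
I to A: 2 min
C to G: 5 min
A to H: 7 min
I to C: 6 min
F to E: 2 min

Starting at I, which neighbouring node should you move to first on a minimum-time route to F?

Candidate routes:
I–A–E–F: 2+4+2 = 8
I–B–G–E–F: 2+5+1+2 = 10
I–H–G–E–F: 1+8+1+2 = 12
I–D–F: 8+2 = 10
Cheapest is I–A–E–F at 8 min.
So from I the first move is to A.

A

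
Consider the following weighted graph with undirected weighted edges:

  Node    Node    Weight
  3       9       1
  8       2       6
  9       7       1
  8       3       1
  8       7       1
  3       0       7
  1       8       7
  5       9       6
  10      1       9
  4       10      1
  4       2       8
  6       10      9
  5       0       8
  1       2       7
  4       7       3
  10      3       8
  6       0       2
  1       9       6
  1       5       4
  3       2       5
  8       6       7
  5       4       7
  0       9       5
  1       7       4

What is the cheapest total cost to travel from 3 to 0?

6

Running Dijkstra from 3:
3: 0
8: 1  (via 3)
9: 1  (via 3)
7: 2  (via 8)
2: 5  (via 3)
4: 5  (via 7)
0: 6  (via 9)
Shortest route: 3–9–0 = 6.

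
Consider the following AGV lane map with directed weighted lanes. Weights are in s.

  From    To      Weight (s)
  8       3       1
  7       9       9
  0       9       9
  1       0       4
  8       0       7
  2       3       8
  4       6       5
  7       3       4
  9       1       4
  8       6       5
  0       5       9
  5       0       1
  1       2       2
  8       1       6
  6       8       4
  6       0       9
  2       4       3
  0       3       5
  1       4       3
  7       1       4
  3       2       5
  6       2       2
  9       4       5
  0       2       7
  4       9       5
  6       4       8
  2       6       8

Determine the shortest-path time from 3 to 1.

17 s

Shortest distances from 3:
3: 0
2: 5  (via 3)
4: 8  (via 2)
6: 13  (via 2)
9: 13  (via 4)
1: 17  (via 9)
Shortest route: 3 → 2 → 4 → 9 → 1 = 17 s.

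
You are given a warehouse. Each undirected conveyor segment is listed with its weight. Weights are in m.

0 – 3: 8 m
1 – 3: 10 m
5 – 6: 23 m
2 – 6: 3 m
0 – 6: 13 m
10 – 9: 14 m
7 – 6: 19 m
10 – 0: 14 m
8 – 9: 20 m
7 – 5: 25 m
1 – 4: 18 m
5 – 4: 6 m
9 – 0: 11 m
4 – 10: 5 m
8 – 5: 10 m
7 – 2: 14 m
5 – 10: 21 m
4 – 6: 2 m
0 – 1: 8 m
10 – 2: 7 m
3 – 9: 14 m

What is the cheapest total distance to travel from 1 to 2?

23 m

Running Dijkstra from 1:
1: 0
0: 8  (via 1)
3: 10  (via 1)
4: 18  (via 1)
9: 19  (via 0)
6: 20  (via 4)
10: 22  (via 0)
2: 23  (via 6)
Shortest route: 1 → 4 → 6 → 2 = 23 m.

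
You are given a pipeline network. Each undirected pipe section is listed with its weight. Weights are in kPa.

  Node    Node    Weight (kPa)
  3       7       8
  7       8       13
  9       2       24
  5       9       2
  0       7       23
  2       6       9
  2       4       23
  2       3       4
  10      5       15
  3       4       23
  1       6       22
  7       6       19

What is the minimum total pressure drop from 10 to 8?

Candidate routes:
10–5–9–2–3–7–8: 15+2+24+4+8+13 = 66
10–5–9–2–6–7–8: 15+2+24+9+19+13 = 82
10–5–9–2–4–3–7–8: 15+2+24+23+23+8+13 = 108
Cheapest is 10–5–9–2–3–7–8 at 66 kPa.

66 kPa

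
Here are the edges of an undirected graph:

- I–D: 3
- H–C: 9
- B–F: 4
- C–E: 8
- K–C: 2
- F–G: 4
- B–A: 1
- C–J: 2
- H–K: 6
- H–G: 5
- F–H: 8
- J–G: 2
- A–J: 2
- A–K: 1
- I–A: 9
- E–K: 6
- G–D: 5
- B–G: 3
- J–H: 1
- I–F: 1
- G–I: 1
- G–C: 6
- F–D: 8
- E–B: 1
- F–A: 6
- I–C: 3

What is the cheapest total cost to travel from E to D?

8

Candidate routes:
E → B → G → D: 1+3+5 = 9
E → B → G → I → D: 1+3+1+3 = 8
Cheapest is E → B → G → I → D at 8.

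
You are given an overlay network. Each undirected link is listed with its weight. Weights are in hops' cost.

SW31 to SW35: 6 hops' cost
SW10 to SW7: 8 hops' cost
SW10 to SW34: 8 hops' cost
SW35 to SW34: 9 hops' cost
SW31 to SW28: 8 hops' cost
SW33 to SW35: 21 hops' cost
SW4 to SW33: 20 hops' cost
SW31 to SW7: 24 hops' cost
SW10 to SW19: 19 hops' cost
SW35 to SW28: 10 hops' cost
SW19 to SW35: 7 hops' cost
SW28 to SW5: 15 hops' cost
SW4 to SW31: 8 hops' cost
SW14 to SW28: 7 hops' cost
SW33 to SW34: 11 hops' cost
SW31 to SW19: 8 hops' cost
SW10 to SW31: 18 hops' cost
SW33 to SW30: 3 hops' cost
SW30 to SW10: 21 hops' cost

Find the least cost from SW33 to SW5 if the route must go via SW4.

Best SW33 to SW4: SW33–SW4 costing 20
Best SW4 to SW5: SW4–SW31–SW28–SW5 costing 31
Total via SW4: 20 + 31 = 51 hops' cost.

51 hops' cost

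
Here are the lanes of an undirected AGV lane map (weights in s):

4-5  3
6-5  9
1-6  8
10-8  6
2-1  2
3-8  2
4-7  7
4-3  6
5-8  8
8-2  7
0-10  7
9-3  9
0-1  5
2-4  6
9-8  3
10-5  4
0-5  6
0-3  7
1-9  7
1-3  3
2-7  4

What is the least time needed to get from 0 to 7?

Compare a few routes:
0 - 5 - 4 - 7: 6+3+7 = 16
0 - 3 - 1 - 2 - 7: 7+3+2+4 = 16
0 - 1 - 2 - 7: 5+2+4 = 11
Cheapest is 0 - 1 - 2 - 7 at 11 s.

11 s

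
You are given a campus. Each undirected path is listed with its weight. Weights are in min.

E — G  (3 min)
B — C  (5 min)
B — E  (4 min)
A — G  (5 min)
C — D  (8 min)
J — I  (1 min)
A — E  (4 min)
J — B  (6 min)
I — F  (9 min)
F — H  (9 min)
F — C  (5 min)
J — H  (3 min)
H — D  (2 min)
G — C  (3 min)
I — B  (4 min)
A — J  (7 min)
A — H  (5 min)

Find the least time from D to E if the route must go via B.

14 min

Shortest D→B: D → H → J → I → B = 10
Shortest B→E: B → E = 4
Total via B: 10 + 4 = 14 min.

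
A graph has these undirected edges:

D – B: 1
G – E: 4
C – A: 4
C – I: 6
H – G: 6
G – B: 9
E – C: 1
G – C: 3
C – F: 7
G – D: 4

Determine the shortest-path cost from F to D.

14

Compare a few routes:
F - C - G - D: 7+3+4 = 14
F - C - E - G - B - D: 7+1+4+9+1 = 22
F - C - G - B - D: 7+3+9+1 = 20
F - C - E - G - D: 7+1+4+4 = 16
The minimum is 14 via F - C - G - D.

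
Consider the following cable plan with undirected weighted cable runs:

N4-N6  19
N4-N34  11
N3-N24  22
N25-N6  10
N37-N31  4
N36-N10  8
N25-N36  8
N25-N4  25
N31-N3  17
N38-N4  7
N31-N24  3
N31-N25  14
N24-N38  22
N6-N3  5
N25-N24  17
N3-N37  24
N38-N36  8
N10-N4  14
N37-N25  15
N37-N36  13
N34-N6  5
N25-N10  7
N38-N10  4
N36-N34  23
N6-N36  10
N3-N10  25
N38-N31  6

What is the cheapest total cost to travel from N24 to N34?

Settle nodes by increasing distance from N24:
N24: 0
N31: 3  (via N24)
N37: 7  (via N31)
N38: 9  (via N31)
N10: 13  (via N38)
N4: 16  (via N38)
N25: 17  (via N24)
N36: 17  (via N38)
N3: 20  (via N31)
N6: 25  (via N3)
N34: 27  (via N4)
Shortest route: N24 → N31 → N38 → N4 → N34 = 27.

27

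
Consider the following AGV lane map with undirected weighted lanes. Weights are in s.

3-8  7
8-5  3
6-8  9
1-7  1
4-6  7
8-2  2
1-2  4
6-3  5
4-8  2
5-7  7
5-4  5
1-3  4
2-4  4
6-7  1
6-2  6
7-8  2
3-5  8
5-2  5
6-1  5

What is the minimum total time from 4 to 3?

9 s

Compare a few routes:
4 → 8 → 7 → 6 → 3: 2+2+1+5 = 10
4 → 2 → 1 → 3: 4+4+4 = 12
4 → 8 → 3: 2+7 = 9
The minimum is 9 s via 4 → 8 → 3.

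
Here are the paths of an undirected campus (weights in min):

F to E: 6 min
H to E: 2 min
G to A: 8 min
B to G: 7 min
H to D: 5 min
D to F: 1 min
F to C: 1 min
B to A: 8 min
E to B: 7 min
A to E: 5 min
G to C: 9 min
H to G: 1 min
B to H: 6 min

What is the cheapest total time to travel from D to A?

12 min

Enumerating some paths:
D - F - E - H - G - A: 1+6+2+1+8 = 18
D - F - E - A: 1+6+5 = 12
D - H - G - A: 5+1+8 = 14
Cheapest is D - F - E - A at 12 min.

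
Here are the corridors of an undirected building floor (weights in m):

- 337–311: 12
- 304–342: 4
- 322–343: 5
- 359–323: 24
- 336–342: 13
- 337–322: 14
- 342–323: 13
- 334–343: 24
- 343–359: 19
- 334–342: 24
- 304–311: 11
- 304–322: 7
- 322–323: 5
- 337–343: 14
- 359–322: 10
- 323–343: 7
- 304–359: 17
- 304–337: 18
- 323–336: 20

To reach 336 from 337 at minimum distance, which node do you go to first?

304

Candidate routes:
337–322–304–342–336: 14+7+4+13 = 38
337–311–304–342–336: 12+11+4+13 = 40
337–322–323–336: 14+5+20 = 39
337–304–342–336: 18+4+13 = 35
The minimum is 35 m via 337–304–342–336.
So from 337 the first move is to 304.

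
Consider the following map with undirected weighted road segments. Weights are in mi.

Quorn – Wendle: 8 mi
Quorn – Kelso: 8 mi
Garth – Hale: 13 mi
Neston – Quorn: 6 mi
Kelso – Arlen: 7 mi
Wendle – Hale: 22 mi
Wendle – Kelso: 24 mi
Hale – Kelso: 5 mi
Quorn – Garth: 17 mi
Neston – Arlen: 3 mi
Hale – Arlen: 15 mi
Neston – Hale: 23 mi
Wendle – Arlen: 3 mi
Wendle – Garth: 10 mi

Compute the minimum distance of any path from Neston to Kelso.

Enumerating some paths:
Neston → Arlen → Kelso: 3+7 = 10
Neston → Quorn → Kelso: 6+8 = 14
Cheapest is Neston → Arlen → Kelso at 10 mi.

10 mi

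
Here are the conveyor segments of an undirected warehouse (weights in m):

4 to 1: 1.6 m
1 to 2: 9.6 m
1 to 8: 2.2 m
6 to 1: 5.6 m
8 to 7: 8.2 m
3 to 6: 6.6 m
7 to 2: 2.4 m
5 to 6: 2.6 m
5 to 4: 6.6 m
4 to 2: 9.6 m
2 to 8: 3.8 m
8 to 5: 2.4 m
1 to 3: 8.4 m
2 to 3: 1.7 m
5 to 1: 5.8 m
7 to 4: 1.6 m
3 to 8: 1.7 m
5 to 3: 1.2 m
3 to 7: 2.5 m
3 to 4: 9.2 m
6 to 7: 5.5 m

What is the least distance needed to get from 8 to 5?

Settle nodes by increasing distance from 8:
8: 0
3: 1.7  (via 8)
1: 2.2  (via 8)
5: 2.4  (via 8)
Shortest route: 8 → 5 = 2.4 m.

2.4 m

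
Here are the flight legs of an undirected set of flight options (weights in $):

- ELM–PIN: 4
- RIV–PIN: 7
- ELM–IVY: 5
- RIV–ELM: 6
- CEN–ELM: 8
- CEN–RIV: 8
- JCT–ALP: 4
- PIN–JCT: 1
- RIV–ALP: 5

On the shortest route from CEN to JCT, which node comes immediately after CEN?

ELM

Compare a few routes:
CEN - RIV - PIN - JCT: 8+7+1 = 16
CEN - ELM - PIN - JCT: 8+4+1 = 13
Cheapest is CEN - ELM - PIN - JCT at $13.
So from CEN the first move is to ELM.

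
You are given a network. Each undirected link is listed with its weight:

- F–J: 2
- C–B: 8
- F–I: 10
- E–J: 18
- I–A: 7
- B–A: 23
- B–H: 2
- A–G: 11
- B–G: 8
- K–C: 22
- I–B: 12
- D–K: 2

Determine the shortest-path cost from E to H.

44

Enumerating some paths:
E → J → F → I → B → H: 18+2+10+12+2 = 44
E → J → F → I → A → G → B → H: 18+2+10+7+11+8+2 = 58
The minimum is 44 via E → J → F → I → B → H.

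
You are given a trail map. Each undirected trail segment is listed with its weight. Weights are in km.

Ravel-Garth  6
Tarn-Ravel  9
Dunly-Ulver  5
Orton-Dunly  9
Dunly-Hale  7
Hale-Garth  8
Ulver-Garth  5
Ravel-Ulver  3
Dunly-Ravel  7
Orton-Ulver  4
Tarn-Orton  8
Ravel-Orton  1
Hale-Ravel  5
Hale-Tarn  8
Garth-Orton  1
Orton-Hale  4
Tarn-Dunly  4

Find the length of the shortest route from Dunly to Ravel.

7 km

Enumerating some paths:
Dunly–Ravel: 7 = 7
Dunly–Ulver–Ravel: 5+3 = 8
Cheapest is Dunly–Ravel at 7 km.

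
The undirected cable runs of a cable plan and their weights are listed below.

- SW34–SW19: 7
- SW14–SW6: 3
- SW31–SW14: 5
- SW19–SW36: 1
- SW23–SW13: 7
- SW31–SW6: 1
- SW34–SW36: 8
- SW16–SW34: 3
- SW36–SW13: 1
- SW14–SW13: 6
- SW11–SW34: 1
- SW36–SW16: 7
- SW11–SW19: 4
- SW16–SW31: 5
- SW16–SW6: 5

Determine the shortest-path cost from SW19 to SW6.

11

Settle nodes by increasing distance from SW19:
SW19: 0
SW36: 1  (via SW19)
SW13: 2  (via SW36)
SW11: 4  (via SW19)
SW34: 5  (via SW11)
SW16: 8  (via SW36)
SW14: 8  (via SW13)
SW23: 9  (via SW13)
SW6: 11  (via SW14)
Shortest route: SW19 → SW36 → SW13 → SW14 → SW6 = 11.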